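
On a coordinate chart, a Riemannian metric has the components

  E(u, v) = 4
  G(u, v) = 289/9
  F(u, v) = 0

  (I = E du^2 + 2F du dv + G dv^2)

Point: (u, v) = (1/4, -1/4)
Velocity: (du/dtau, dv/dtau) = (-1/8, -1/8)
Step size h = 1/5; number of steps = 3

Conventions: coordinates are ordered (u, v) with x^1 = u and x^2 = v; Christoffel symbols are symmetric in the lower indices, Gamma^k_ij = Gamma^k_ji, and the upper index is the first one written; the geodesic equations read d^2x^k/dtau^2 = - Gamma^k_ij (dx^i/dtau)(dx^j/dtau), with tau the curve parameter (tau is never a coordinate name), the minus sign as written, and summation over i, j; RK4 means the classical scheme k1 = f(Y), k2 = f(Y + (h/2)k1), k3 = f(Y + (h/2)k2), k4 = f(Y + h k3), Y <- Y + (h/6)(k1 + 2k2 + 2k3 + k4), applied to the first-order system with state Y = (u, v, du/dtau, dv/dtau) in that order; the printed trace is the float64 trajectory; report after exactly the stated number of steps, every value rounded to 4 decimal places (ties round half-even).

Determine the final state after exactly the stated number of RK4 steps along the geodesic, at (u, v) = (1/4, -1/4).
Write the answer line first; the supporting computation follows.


Answer: u = 0.1750, v = -0.3250, du/dtau = -0.1250, dv/dtau = -0.1250

f(Y) = (du/dtau, dv/dtau, -Gamma^u_ij Y'^i Y'^j, -Gamma^v_ij Y'^i Y'^j) with the Gammas evaluated at the stage position; h = 0.200000; intermediate values shown to 6 dp
step 0: u = 0.2500, v = -0.2500, du/dtau = -0.1250, dv/dtau = -0.1250
step 1:
  k1: at (u, v) = (0.250000, -0.250000), (du/dtau, dv/dtau) = (-0.125000, -0.125000); Gamma_uuu = 0.000000, Gamma_uuv = 0.000000, Gamma_uvv = 0.000000, Gamma_vuu = 0.000000, Gamma_vuv = 0.000000, Gamma_vvv = 0.000000; k1 = (-0.125000, -0.125000, 0.000000, 0.000000)
  k2: at (u, v) = (0.237500, -0.262500), (du/dtau, dv/dtau) = (-0.125000, -0.125000); Gamma_uuu = 0.000000, Gamma_uuv = 0.000000, Gamma_uvv = 0.000000, Gamma_vuu = 0.000000, Gamma_vuv = 0.000000, Gamma_vvv = 0.000000; k2 = (-0.125000, -0.125000, 0.000000, 0.000000)
  k3: at (u, v) = (0.237500, -0.262500), (du/dtau, dv/dtau) = (-0.125000, -0.125000); Gamma_uuu = 0.000000, Gamma_uuv = 0.000000, Gamma_uvv = 0.000000, Gamma_vuu = 0.000000, Gamma_vuv = 0.000000, Gamma_vvv = 0.000000; k3 = (-0.125000, -0.125000, 0.000000, 0.000000)
  k4: at (u, v) = (0.225000, -0.275000), (du/dtau, dv/dtau) = (-0.125000, -0.125000); Gamma_uuu = 0.000000, Gamma_uuv = 0.000000, Gamma_uvv = 0.000000, Gamma_vuu = 0.000000, Gamma_vuv = 0.000000, Gamma_vvv = 0.000000; k4 = (-0.125000, -0.125000, 0.000000, 0.000000)
  Y <- Y + (h/6)(k1 + 2k2 + 2k3 + k4): u = 0.2250, v = -0.2750, du/dtau = -0.1250, dv/dtau = -0.1250
step 2:
  k1: at (u, v) = (0.225000, -0.275000), (du/dtau, dv/dtau) = (-0.125000, -0.125000); Gamma_uuu = 0.000000, Gamma_uuv = 0.000000, Gamma_uvv = 0.000000, Gamma_vuu = 0.000000, Gamma_vuv = 0.000000, Gamma_vvv = 0.000000; k1 = (-0.125000, -0.125000, 0.000000, 0.000000)
  k2: at (u, v) = (0.212500, -0.287500), (du/dtau, dv/dtau) = (-0.125000, -0.125000); Gamma_uuu = 0.000000, Gamma_uuv = 0.000000, Gamma_uvv = 0.000000, Gamma_vuu = 0.000000, Gamma_vuv = 0.000000, Gamma_vvv = 0.000000; k2 = (-0.125000, -0.125000, 0.000000, 0.000000)
  k3: at (u, v) = (0.212500, -0.287500), (du/dtau, dv/dtau) = (-0.125000, -0.125000); Gamma_uuu = 0.000000, Gamma_uuv = 0.000000, Gamma_uvv = 0.000000, Gamma_vuu = 0.000000, Gamma_vuv = 0.000000, Gamma_vvv = 0.000000; k3 = (-0.125000, -0.125000, 0.000000, 0.000000)
  k4: at (u, v) = (0.200000, -0.300000), (du/dtau, dv/dtau) = (-0.125000, -0.125000); Gamma_uuu = 0.000000, Gamma_uuv = 0.000000, Gamma_uvv = 0.000000, Gamma_vuu = 0.000000, Gamma_vuv = 0.000000, Gamma_vvv = 0.000000; k4 = (-0.125000, -0.125000, 0.000000, 0.000000)
  Y <- Y + (h/6)(k1 + 2k2 + 2k3 + k4): u = 0.2000, v = -0.3000, du/dtau = -0.1250, dv/dtau = -0.1250
step 3:
  k1: at (u, v) = (0.200000, -0.300000), (du/dtau, dv/dtau) = (-0.125000, -0.125000); Gamma_uuu = 0.000000, Gamma_uuv = 0.000000, Gamma_uvv = 0.000000, Gamma_vuu = 0.000000, Gamma_vuv = 0.000000, Gamma_vvv = 0.000000; k1 = (-0.125000, -0.125000, 0.000000, 0.000000)
  k2: at (u, v) = (0.187500, -0.312500), (du/dtau, dv/dtau) = (-0.125000, -0.125000); Gamma_uuu = 0.000000, Gamma_uuv = 0.000000, Gamma_uvv = 0.000000, Gamma_vuu = 0.000000, Gamma_vuv = 0.000000, Gamma_vvv = 0.000000; k2 = (-0.125000, -0.125000, 0.000000, 0.000000)
  k3: at (u, v) = (0.187500, -0.312500), (du/dtau, dv/dtau) = (-0.125000, -0.125000); Gamma_uuu = 0.000000, Gamma_uuv = 0.000000, Gamma_uvv = 0.000000, Gamma_vuu = 0.000000, Gamma_vuv = 0.000000, Gamma_vvv = 0.000000; k3 = (-0.125000, -0.125000, 0.000000, 0.000000)
  k4: at (u, v) = (0.175000, -0.325000), (du/dtau, dv/dtau) = (-0.125000, -0.125000); Gamma_uuu = 0.000000, Gamma_uuv = 0.000000, Gamma_uvv = 0.000000, Gamma_vuu = 0.000000, Gamma_vuv = 0.000000, Gamma_vvv = 0.000000; k4 = (-0.125000, -0.125000, 0.000000, 0.000000)
  Y <- Y + (h/6)(k1 + 2k2 + 2k3 + k4): u = 0.1750, v = -0.3250, du/dtau = -0.1250, dv/dtau = -0.1250


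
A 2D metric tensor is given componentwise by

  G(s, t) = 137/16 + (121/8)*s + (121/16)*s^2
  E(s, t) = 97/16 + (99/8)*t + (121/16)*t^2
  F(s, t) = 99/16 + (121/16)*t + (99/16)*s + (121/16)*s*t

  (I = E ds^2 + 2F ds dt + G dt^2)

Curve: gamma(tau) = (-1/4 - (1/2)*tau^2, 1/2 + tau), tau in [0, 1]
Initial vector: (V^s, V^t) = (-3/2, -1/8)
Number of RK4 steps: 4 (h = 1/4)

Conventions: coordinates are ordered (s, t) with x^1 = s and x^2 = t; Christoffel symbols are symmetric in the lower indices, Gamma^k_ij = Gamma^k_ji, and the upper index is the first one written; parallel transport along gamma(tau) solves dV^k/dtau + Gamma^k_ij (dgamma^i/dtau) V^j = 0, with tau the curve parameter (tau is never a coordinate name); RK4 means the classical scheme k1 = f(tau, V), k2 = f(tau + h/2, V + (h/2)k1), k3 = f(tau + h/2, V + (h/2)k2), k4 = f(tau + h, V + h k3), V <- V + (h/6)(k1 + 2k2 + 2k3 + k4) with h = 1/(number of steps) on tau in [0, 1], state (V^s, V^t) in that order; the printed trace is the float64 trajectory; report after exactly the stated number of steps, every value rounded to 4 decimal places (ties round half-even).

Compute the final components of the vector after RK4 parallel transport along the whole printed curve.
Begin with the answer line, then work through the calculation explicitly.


Answer: V^s = -0.9219, V^t = 0.0870

gamma'(tau) = (-tau, 1); f(tau, V)^k = -Gamma^k_ij(gamma(tau)) gamma'^i(tau) V^j; h = 1/4; intermediate values shown to 6 dp
curve data and Christoffel symbols at the stage parameters:
  tau = 0.000000: gamma = (-0.250000, 0.500000), gamma' = (0.000000, 1.000000); Gamma_sss = 0.000000, Gamma_sst = 0.541941, Gamma_stt = 0.000000, Gamma_tss = 0.000000, Gamma_tst = 0.308346, Gamma_ttt = 0.000000
  tau = 0.125000: gamma = (-0.257812, 0.625000), gamma' = (-0.125000, 1.000000); Gamma_sss = 0.000000, Gamma_sst = 0.521786, Gamma_stt = 0.000000, Gamma_tss = 0.000000, Gamma_tst = 0.268340, Gamma_ttt = 0.000000
  tau = 0.250000: gamma = (-0.281250, 0.750000), gamma' = (-0.250000, 1.000000); Gamma_sss = 0.000000, Gamma_sst = 0.504559, Gamma_stt = 0.000000, Gamma_tss = 0.000000, Gamma_tst = 0.231256, Gamma_ttt = 0.000000
  tau = 0.375000: gamma = (-0.320312, 0.875000), gamma' = (-0.375000, 1.000000); Gamma_sss = 0.000000, Gamma_sst = 0.489207, Gamma_stt = 0.000000, Gamma_tss = 0.000000, Gamma_tst = 0.196381, Gamma_ttt = 0.000000
  tau = 0.500000: gamma = (-0.375000, 1.000000), gamma' = (-0.500000, 1.000000); Gamma_sss = 0.000000, Gamma_sst = 0.474890, Gamma_stt = 0.000000, Gamma_tss = 0.000000, Gamma_tst = 0.163243, Gamma_ttt = 0.000000
  tau = 0.625000: gamma = (-0.445312, 1.125000), gamma' = (-0.625000, 1.000000); Gamma_sss = 0.000000, Gamma_sst = 0.460921, Gamma_stt = 0.000000, Gamma_tss = 0.000000, Gamma_tst = 0.131571, Gamma_ttt = 0.000000
  tau = 0.750000: gamma = (-0.531250, 1.250000), gamma' = (-0.750000, 1.000000); Gamma_sss = 0.000000, Gamma_sst = 0.446756, Gamma_stt = 0.000000, Gamma_tss = 0.000000, Gamma_tst = 0.101256, Gamma_ttt = 0.000000
  tau = 0.875000: gamma = (-0.632812, 1.375000), gamma' = (-0.875000, 1.000000); Gamma_sss = 0.000000, Gamma_sst = 0.431975, Gamma_stt = 0.000000, Gamma_tss = 0.000000, Gamma_tst = 0.072322, Gamma_ttt = 0.000000
  tau = 1.000000: gamma = (-0.750000, 1.500000), gamma' = (-1.000000, 1.000000); Gamma_sss = 0.000000, Gamma_sst = 0.416288, Gamma_stt = 0.000000, Gamma_tss = 0.000000, Gamma_tst = 0.044894, Gamma_ttt = 0.000000
step 0: V^s = -1.5000, V^t = -0.1250
step 1: k1 = (0.812911, 0.462519), k2 = (0.725277, 0.372989), k3 = (0.730263, 0.375553), k4 = (0.660798, 0.302866); V <- V + (h/6)(k1 + 2k2 + 2k3 + k4): V^s = -1.3173, V^t = -0.0307
step 2: k1 = (0.660779, 0.302857), k2 = (0.605333, 0.242997), k3 = (0.607351, 0.243807), k4 = (0.560642, 0.192721); V <- V + (h/6)(k1 + 2k2 + 2k3 + k4): V^s = -1.1654, V^t = 0.0305
step 3: k1 = (0.560652, 0.192724), k2 = (0.520555, 0.148594), k3 = (0.521276, 0.148800), k4 = (0.485086, 0.109944); V <- V + (h/6)(k1 + 2k2 + 2k3 + k4): V^s = -1.0350, V^t = 0.0679
step 4: k1 = (0.485118, 0.109951), k2 = (0.451733, 0.075630), k3 = (0.451915, 0.075661), k4 = (0.419941, 0.045288); V <- V + (h/6)(k1 + 2k2 + 2k3 + k4): V^s = -0.9219, V^t = 0.0870


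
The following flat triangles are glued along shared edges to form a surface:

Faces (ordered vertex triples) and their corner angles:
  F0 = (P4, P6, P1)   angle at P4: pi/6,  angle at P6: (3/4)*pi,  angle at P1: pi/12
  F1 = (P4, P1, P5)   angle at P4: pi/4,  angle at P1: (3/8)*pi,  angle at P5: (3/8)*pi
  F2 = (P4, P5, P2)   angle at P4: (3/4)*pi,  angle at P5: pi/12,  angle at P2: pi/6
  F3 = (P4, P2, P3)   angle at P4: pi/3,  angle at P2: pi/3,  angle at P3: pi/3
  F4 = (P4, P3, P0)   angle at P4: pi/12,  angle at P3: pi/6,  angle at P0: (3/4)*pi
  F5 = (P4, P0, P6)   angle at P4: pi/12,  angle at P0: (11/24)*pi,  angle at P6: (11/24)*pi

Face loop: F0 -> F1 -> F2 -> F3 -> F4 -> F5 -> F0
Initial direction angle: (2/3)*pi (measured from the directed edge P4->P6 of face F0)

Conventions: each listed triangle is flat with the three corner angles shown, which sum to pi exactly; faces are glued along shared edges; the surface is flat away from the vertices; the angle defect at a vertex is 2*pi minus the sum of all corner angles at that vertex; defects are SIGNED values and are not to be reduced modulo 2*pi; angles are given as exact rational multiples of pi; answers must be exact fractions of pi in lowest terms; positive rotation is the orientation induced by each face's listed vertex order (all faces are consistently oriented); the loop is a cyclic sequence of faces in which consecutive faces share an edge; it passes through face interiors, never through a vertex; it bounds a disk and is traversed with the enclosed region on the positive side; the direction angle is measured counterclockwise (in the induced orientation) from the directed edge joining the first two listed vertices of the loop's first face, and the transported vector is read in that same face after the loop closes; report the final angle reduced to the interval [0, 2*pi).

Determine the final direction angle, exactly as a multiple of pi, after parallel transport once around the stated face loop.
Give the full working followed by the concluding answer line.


enclosed vertex P4: corner angles sum to (5/3)*pi, defect = 2*pi - (5/3)*pi = pi/3
summing the enclosed defects onto the initial angle, mod 2*pi in the induced orientation:
final angle = (2/3)*pi + pi/3 = pi (mod 2*pi)

Answer: final direction angle = pi


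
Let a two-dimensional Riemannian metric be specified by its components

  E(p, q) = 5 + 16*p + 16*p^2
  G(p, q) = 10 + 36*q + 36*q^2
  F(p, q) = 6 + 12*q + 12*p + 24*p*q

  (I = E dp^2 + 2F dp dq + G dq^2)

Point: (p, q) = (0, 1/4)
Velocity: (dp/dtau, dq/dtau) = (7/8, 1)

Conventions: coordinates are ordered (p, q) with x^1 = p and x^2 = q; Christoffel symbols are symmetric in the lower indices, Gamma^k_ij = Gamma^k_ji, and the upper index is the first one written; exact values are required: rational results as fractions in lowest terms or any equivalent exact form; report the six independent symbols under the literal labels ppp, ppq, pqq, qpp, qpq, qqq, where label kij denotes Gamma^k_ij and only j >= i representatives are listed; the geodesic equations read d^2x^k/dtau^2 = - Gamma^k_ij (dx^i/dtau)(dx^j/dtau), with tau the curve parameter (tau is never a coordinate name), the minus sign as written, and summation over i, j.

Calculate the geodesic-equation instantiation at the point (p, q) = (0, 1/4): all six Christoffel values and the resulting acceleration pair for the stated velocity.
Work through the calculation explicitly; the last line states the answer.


E = 5, F = 9, G = 85/4 at the point
E_p = 16, E_q = 0, F_p = 18, F_q = 12, G_p = 0, G_q = 54
EG - F^2 = 101/4;  g^inv = (4/101) * [[85/4, -9], [-9, 5]]
first-kind symbols [ij,l] = (1/2)(d_i g_jl + d_j g_il - d_l g_ij): [pp,p] = E_p/2 = 8, [pp,q] = F_p - E_q/2 = 18, [pq,p] = E_q/2 = 0, [pq,q] = G_p/2 = 0, [qq,p] = F_q - G_p/2 = 12, [qq,q] = G_q/2 = 27
Gamma^p_ij = (G*[ij,p] - F*[ij,q])/(EG - F^2), Gamma^q_ij = (E*[ij,q] - F*[ij,p])/(EG - F^2)
Gamma_ppp = 32/101, Gamma_ppq = 0, Gamma_pqq = 48/101, Gamma_qpp = 72/101, Gamma_qpq = 0, Gamma_qqq = 108/101
d^2p/dtau^2 = -(Gamma_ppp*(7/8)^2 + 2*Gamma_ppq*(7/8)*(1) + Gamma_pqq*(1)^2) = -145/202
d^2q/dtau^2 = -(Gamma_qpp*(7/8)^2 + 2*Gamma_qpq*(7/8)*(1) + Gamma_qqq*(1)^2) = -1305/808

Answer: Gamma_ppp = 32/101, Gamma_ppq = 0, Gamma_pqq = 48/101, Gamma_qpp = 72/101, Gamma_qpq = 0, Gamma_qqq = 108/101; accelerations (d^2p/dtau^2, d^2q/dtau^2) = (-145/202, -1305/808)


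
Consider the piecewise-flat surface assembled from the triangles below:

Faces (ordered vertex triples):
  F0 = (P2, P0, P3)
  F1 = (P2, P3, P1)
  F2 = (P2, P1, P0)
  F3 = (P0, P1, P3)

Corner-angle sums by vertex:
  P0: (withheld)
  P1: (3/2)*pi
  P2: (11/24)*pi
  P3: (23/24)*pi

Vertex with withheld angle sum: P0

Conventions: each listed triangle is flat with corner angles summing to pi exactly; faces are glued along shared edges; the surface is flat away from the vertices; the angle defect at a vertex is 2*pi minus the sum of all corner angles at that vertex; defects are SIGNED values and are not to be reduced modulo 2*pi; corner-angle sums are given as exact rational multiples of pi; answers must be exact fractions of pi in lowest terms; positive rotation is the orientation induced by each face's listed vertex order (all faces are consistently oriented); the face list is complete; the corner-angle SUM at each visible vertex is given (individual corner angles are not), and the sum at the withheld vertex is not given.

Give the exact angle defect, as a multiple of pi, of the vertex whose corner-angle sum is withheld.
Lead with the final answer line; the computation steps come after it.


Answer: defect(P0) = (11/12)*pi

V = 4, E = 6, F = 4; chi = V - E + F = 2
Gauss-Bonnet: total defect = 2*pi*chi = 4*pi; visible defects sum to (37/12)*pi


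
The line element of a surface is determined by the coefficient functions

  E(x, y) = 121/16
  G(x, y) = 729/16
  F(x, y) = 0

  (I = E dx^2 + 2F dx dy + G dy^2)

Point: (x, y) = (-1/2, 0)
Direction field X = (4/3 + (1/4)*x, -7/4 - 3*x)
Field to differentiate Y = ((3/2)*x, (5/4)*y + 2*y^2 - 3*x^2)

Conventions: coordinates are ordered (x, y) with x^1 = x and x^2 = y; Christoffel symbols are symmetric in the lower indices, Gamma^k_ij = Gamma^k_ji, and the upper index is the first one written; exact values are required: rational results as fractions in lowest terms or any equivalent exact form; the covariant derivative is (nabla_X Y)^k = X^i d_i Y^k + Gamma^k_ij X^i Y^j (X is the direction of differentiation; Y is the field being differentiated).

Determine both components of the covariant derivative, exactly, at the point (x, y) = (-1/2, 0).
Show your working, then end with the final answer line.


E = 121/16, F = 0, G = 729/16 at the point
E_x = 0, E_y = 0, F_x = 0, F_y = 0, G_x = 0, G_y = 0
EG - F^2 = 88209/256;  g^inv = (256/88209) * [[729/16, 0], [0, 121/16]]
first-kind symbols [ij,l] = (1/2)(d_i g_jl + d_j g_il - d_l g_ij): [xx,x] = E_x/2 = 0, [xx,y] = F_x - E_y/2 = 0, [xy,x] = E_y/2 = 0, [xy,y] = G_x/2 = 0, [yy,x] = F_y - G_x/2 = 0, [yy,y] = G_y/2 = 0
Gamma^x_ij = (G*[ij,x] - F*[ij,y])/(EG - F^2), Gamma^y_ij = (E*[ij,y] - F*[ij,x])/(EG - F^2)
Gamma_xxx = 0, Gamma_xxy = 0, Gamma_xyy = 0, Gamma_yxx = 0, Gamma_yxy = 0, Gamma_yyy = 0
X = (29/24, -1/4), Y = (-3/4, -3/4) at the point

Answer: (nabla_X Y)^x = 29/16, (nabla_X Y)^y = 53/16


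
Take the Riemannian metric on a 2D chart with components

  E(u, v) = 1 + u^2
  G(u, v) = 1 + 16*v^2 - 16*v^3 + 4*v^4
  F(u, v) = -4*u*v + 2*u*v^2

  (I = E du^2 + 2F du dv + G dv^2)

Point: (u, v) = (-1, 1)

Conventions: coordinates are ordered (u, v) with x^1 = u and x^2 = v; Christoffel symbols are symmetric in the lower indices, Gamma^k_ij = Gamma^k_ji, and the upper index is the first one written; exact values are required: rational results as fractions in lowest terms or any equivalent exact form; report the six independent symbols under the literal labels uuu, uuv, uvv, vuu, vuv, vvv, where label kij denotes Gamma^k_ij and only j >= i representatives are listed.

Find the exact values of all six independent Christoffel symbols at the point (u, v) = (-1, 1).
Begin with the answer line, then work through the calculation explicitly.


Answer: Gamma_uuu = -1/6, Gamma_uuv = 0, Gamma_uvv = 0, Gamma_vuu = -1/3, Gamma_vuv = 0, Gamma_vvv = 0

E = 2, F = 2, G = 5 at the point
E_u = -2, E_v = 0, F_u = -2, F_v = 0, G_u = 0, G_v = 0
EG - F^2 = 6;  g^inv = (1/6) * [[5, -2], [-2, 2]]
first-kind symbols [ij,l] = (1/2)(d_i g_jl + d_j g_il - d_l g_ij): [uu,u] = E_u/2 = -1, [uu,v] = F_u - E_v/2 = -2, [uv,u] = E_v/2 = 0, [uv,v] = G_u/2 = 0, [vv,u] = F_v - G_u/2 = 0, [vv,v] = G_v/2 = 0
Gamma^u_ij = (G*[ij,u] - F*[ij,v])/(EG - F^2), Gamma^v_ij = (E*[ij,v] - F*[ij,u])/(EG - F^2)


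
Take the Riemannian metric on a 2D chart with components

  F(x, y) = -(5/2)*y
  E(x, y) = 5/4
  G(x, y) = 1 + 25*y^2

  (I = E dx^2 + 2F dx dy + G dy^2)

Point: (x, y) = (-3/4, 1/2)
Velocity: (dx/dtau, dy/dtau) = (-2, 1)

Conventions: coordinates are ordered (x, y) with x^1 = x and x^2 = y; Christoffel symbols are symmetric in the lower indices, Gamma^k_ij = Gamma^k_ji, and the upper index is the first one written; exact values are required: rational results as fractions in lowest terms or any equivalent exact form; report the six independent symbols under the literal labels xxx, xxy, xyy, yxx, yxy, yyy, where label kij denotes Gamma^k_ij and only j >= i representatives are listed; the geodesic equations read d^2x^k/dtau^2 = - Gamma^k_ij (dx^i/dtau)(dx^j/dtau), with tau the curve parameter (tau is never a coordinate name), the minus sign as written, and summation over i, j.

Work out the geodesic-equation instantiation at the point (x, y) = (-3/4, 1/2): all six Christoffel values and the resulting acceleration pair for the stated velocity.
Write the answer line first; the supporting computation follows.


Answer: Gamma_xxx = 0, Gamma_xxy = 0, Gamma_xyy = -1/3, Gamma_yxx = 0, Gamma_yxy = 0, Gamma_yyy = 5/3; accelerations (d^2x/dtau^2, d^2y/dtau^2) = (1/3, -5/3)

E = 5/4, F = -5/4, G = 29/4 at the point
E_x = 0, E_y = 0, F_x = 0, F_y = -5/2, G_x = 0, G_y = 25
EG - F^2 = 15/2;  g^inv = (2/15) * [[29/4, 5/4], [5/4, 5/4]]
first-kind symbols [ij,l] = (1/2)(d_i g_jl + d_j g_il - d_l g_ij): [xx,x] = E_x/2 = 0, [xx,y] = F_x - E_y/2 = 0, [xy,x] = E_y/2 = 0, [xy,y] = G_x/2 = 0, [yy,x] = F_y - G_x/2 = -5/2, [yy,y] = G_y/2 = 25/2
Gamma^x_ij = (G*[ij,x] - F*[ij,y])/(EG - F^2), Gamma^y_ij = (E*[ij,y] - F*[ij,x])/(EG - F^2)
Gamma_xxx = 0, Gamma_xxy = 0, Gamma_xyy = -1/3, Gamma_yxx = 0, Gamma_yxy = 0, Gamma_yyy = 5/3
d^2x/dtau^2 = -(Gamma_xxx*(-2)^2 + 2*Gamma_xxy*(-2)*(1) + Gamma_xyy*(1)^2) = 1/3
d^2y/dtau^2 = -(Gamma_yxx*(-2)^2 + 2*Gamma_yxy*(-2)*(1) + Gamma_yyy*(1)^2) = -5/3


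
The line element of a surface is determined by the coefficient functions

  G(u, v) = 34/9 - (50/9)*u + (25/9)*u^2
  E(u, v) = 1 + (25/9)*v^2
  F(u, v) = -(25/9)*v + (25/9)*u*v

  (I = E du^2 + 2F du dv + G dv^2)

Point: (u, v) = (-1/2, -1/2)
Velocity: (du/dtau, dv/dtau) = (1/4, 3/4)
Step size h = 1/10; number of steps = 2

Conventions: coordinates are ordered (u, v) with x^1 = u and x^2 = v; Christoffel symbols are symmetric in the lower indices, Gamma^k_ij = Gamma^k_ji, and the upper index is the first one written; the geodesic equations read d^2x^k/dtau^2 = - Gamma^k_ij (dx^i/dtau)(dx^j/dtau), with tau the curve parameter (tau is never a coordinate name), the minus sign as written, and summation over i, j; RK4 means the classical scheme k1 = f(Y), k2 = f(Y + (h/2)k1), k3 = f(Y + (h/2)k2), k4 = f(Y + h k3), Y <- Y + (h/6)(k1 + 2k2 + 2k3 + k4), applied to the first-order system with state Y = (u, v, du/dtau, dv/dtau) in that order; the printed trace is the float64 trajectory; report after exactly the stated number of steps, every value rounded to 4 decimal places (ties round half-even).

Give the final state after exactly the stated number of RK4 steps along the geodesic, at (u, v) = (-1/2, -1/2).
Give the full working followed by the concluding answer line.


f(Y) = (du/dtau, dv/dtau, -Gamma^u_ij Y'^i Y'^j, -Gamma^v_ij Y'^i Y'^j) with the Gammas evaluated at the stage position; h = 0.100000; intermediate values shown to 6 dp
step 0: u = -0.5000, v = -0.5000, du/dtau = 0.2500, dv/dtau = 0.7500
step 1:
  k1: at (u, v) = (-0.500000, -0.500000), (du/dtau, dv/dtau) = (0.250000, 0.750000); Gamma_uuu = 0.000000, Gamma_uuv = -0.174825, Gamma_uvv = 0.000000, Gamma_vuu = 0.000000, Gamma_vuv = -0.524476, Gamma_vvv = 0.000000; k1 = (0.250000, 0.750000, 0.065559, 0.196678)
  k2: at (u, v) = (-0.487500, -0.462500), (du/dtau, dv/dtau) = (0.253278, 0.759834); Gamma_uuu = 0.000000, Gamma_uuv = -0.165975, Gamma_uvv = 0.000000, Gamma_vuu = 0.000000, Gamma_vuv = -0.533812, Gamma_vvv = 0.000000; k2 = (0.253278, 0.759834, 0.063884, 0.205463)
  k3: at (u, v) = (-0.487336, -0.462008), (du/dtau, dv/dtau) = (0.253194, 0.760273); Gamma_uuu = 0.000000, Gamma_uuv = -0.165855, Gamma_uvv = 0.000000, Gamma_vuu = 0.000000, Gamma_vuv = -0.533934, Gamma_vvv = 0.000000; k3 = (0.253194, 0.760273, 0.063853, 0.205561)
  k4: at (u, v) = (-0.474681, -0.423973), (du/dtau, dv/dtau) = (0.256385, 0.770556); Gamma_uuu = 0.000000, Gamma_uuv = -0.156192, Gamma_uvv = 0.000000, Gamma_vuu = 0.000000, Gamma_vuv = -0.543273, Gamma_vvv = 0.000000; k4 = (0.256385, 0.770556, 0.061714, 0.214657)
  Y <- Y + (h/6)(k1 + 2k2 + 2k3 + k4): u = -0.4747, v = -0.4240, du/dtau = 0.2564, dv/dtau = 0.7706
step 2:
  k1: at (u, v) = (-0.474678, -0.423987), (du/dtau, dv/dtau) = (0.256379, 0.770556); Gamma_uuu = 0.000000, Gamma_uuv = -0.156197, Gamma_uvv = 0.000000, Gamma_vuu = 0.000000, Gamma_vuv = -0.543272, Gamma_vvv = 0.000000; k1 = (0.256379, 0.770556, 0.061715, 0.214652)
  k2: at (u, v) = (-0.461859, -0.385459), (du/dtau, dv/dtau) = (0.259465, 0.781289); Gamma_uuu = 0.000000, Gamma_uuv = -0.145698, Gamma_uvv = 0.000000, Gamma_vuu = 0.000000, Gamma_vuv = -0.552560, Gamma_vvv = 0.000000; k2 = (0.259465, 0.781289, 0.059071, 0.224027)
  k3: at (u, v) = (-0.461705, -0.384923), (du/dtau, dv/dtau) = (0.259333, 0.781758); Gamma_uuu = 0.000000, Gamma_uuv = -0.145542, Gamma_uvv = 0.000000, Gamma_vuu = 0.000000, Gamma_vuv = -0.552682, Gamma_vvv = 0.000000; k3 = (0.259333, 0.781758, 0.059013, 0.224096)
  k4: at (u, v) = (-0.448745, -0.345811), (du/dtau, dv/dtau) = (0.262280, 0.792966); Gamma_uuu = 0.000000, Gamma_uuv = -0.134116, Gamma_uvv = 0.000000, Gamma_vuu = 0.000000, Gamma_vuv = -0.561867, Gamma_vvv = 0.000000; k4 = (0.262280, 0.792966, 0.055787, 0.233714)
  Y <- Y + (h/6)(k1 + 2k2 + 2k3 + k4): u = -0.4487, v = -0.3458, du/dtau = 0.2623, dv/dtau = 0.7930

Answer: u = -0.4487, v = -0.3458, du/dtau = 0.2623, dv/dtau = 0.7930


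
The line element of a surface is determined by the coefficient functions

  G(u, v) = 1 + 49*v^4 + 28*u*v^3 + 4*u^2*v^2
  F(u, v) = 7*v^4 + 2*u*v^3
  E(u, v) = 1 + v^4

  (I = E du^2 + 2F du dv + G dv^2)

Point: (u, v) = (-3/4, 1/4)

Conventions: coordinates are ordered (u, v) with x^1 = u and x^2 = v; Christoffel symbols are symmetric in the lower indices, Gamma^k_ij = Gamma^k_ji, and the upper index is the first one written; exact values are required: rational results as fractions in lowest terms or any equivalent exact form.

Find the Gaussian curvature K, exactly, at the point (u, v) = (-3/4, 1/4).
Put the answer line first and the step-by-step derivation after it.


Answer: K = -4096/16641

E = 257/256, F = 1/256, G = 257/256, EG - F^2 = 129/128 at the point
E_u = 0, E_v = 1/16, F_u = 1/32, F_v = 5/32, G_u = 1/16, G_v = 1/4
E_vv = 3/4, F_uv = 3/8, G_uu = 1/2
Apply the Brioschi formula K = (det M1 - det M2)/(EG - F^2)^2 over the derivative matrices of E, F, G.
M1 = [[-E_vv/2 + F_uv - G_uu/2, E_u/2, F_u - E_v/2], [F_v - G_u/2, E, F], [G_v/2, F, G]] = [[-1/4, 0, 0], [1/8, 257/256, 1/256], [1/8, 1/256, 257/256]]; det M1 = -129/512
M2 = [[0, E_v/2, G_u/2], [E_v/2, E, F], [G_u/2, F, G]] = [[0, 1/32, 1/32], [1/32, 257/256, 1/256], [1/32, 1/256, 257/256]]; det M2 = -1/512
det M1 - det M2 = -1/4; K = -1/4 / (129/128)^2 = -4096/16641


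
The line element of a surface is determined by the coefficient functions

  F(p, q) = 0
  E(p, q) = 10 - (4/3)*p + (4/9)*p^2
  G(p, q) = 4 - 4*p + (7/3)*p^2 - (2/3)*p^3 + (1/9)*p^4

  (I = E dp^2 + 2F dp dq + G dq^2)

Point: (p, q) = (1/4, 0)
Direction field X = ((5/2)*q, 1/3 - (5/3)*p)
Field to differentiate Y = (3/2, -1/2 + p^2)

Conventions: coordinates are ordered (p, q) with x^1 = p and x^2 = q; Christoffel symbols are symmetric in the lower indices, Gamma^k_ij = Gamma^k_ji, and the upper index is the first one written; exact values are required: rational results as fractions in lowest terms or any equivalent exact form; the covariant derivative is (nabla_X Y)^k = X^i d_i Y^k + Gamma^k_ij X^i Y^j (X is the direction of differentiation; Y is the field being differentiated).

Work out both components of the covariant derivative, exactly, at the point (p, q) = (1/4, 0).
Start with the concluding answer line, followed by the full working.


Answer: (nabla_X Y)^p = 2975/536064, (nabla_X Y)^q = 1/17

E = 349/36, F = 0, G = 7225/2304 at the point
E_p = -10/9, E_q = 0, F_p = 0, F_q = 0, G_p = -425/144, G_q = 0
EG - F^2 = 2521525/82944;  g^inv = (82944/2521525) * [[7225/2304, 0], [0, 349/36]]
first-kind symbols [ij,l] = (1/2)(d_i g_jl + d_j g_il - d_l g_ij): [pp,p] = E_p/2 = -5/9, [pp,q] = F_p - E_q/2 = 0, [pq,p] = E_q/2 = 0, [pq,q] = G_p/2 = -425/288, [qq,p] = F_q - G_p/2 = 425/288, [qq,q] = G_q/2 = 0
Gamma^p_ij = (G*[ij,p] - F*[ij,q])/(EG - F^2), Gamma^q_ij = (E*[ij,q] - F*[ij,p])/(EG - F^2)
Gamma_ppp = -20/349, Gamma_ppq = 0, Gamma_pqq = 425/2792, Gamma_qpp = 0, Gamma_qpq = -8/17, Gamma_qqq = 0
X = (0, -1/12), Y = (3/2, -7/16) at the point


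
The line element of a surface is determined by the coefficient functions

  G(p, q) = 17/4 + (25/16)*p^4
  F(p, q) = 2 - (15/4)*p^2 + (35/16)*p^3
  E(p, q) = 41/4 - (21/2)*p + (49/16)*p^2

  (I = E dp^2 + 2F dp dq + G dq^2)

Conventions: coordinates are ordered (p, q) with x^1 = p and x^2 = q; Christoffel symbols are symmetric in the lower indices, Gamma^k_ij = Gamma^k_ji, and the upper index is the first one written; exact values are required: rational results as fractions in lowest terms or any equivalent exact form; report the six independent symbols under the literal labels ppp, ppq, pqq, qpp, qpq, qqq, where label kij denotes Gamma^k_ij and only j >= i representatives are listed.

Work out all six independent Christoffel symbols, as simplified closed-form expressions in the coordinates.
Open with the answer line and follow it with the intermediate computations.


Answer: Gamma_ppp = (-1225*p^5 + 4200*p^4 - 3600*p^3 - 1680*p^2 + 3586*p - 2856)/(250*p^4 - 1120*p^3 + 3586*p^2 - 5712*p + 5064), Gamma_ppq = (-875*p^6 + 1500*p^5 - 800*p^3)/(250*p^4 - 1120*p^3 + 3586*p^2 - 5712*p + 5064), Gamma_pqq = (-625*p^7 - 1700*p^3)/(250*p^4 - 1120*p^3 + 3586*p^2 - 5712*p + 5064), Gamma_qpp = (1715*p^4 - 8820*p^3 + 16170*p^2 - 10624*p + 1344)/(250*p^4 - 1120*p^3 + 3586*p^2 - 5712*p + 5064), Gamma_qpq = (1225*p^5 - 4200*p^4 + 4100*p^3)/(250*p^4 - 1120*p^3 + 3586*p^2 - 5712*p + 5064), Gamma_qqq = (875*p^6 - 1500*p^5 + 800*p^3)/(250*p^4 - 1120*p^3 + 3586*p^2 - 5712*p + 5064)

E = 41/4 - (21/2)*p + (49/16)*p^2; F = 2 - (15/4)*p^2 + (35/16)*p^3; G = 17/4 + (25/16)*p^4
Gamma^k_ij = (1/2) g^{kl} (d_i g_jl + d_j g_il - d_l g_ij), with g^inv = (1/(EG-F^2)) [[G, -F], [-F, E]]
first partials: E_p = -21/2 + (49/8)*p, E_q = 0, F_p = -(15/2)*p + (105/16)*p^2, F_q = 0, G_p = (25/4)*p^3, G_q = 0
D = EG - F^2 = 633/16 - (357/8)*p + (1793/64)*p^2 - (35/4)*p^3 + (125/64)*p^4
expanded: Gamma^p_pp = (G E_p - 2F F_p + F E_q)/(2D), Gamma^p_pq = (G E_q - F G_p)/(2D), Gamma^p_qq = (2G F_q - G G_p - F G_q)/(2D), Gamma^q_pp = (2E F_p - E E_q - F E_p)/(2D), Gamma^q_pq = (E G_p - F E_q)/(2D), Gamma^q_qq = (E G_q - 2F F_q + F G_p)/(2D); substitute and cancel common factors


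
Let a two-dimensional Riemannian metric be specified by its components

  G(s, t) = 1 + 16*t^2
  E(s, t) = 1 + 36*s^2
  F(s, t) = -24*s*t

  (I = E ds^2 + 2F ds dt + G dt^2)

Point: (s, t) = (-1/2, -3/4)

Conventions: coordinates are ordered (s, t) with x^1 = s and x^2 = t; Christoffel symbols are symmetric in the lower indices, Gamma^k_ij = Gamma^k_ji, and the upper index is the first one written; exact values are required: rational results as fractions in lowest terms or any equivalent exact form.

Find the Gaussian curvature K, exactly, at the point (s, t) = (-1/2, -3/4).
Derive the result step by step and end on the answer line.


E = 10, F = -9, G = 10, EG - F^2 = 19 at the point
E_s = -36, E_t = 0, F_s = 18, F_t = 12, G_s = 0, G_t = -24
E_tt = 0, F_st = -24, G_ss = 0
Apply the Brioschi formula K = (det M1 - det M2)/(EG - F^2)^2 over the derivative matrices of E, F, G.
M1 = [[-E_tt/2 + F_st - G_ss/2, E_s/2, F_s - E_t/2], [F_t - G_s/2, E, F], [G_t/2, F, G]] = [[-24, -18, 18], [12, 10, -9], [-12, -9, 10]]; det M1 = -24
M2 = [[0, E_t/2, G_s/2], [E_t/2, E, F], [G_s/2, F, G]] = [[0, 0, 0], [0, 10, -9], [0, -9, 10]]; det M2 = 0
det M1 - det M2 = -24; K = -24 / (19)^2 = -24/361

Answer: K = -24/361


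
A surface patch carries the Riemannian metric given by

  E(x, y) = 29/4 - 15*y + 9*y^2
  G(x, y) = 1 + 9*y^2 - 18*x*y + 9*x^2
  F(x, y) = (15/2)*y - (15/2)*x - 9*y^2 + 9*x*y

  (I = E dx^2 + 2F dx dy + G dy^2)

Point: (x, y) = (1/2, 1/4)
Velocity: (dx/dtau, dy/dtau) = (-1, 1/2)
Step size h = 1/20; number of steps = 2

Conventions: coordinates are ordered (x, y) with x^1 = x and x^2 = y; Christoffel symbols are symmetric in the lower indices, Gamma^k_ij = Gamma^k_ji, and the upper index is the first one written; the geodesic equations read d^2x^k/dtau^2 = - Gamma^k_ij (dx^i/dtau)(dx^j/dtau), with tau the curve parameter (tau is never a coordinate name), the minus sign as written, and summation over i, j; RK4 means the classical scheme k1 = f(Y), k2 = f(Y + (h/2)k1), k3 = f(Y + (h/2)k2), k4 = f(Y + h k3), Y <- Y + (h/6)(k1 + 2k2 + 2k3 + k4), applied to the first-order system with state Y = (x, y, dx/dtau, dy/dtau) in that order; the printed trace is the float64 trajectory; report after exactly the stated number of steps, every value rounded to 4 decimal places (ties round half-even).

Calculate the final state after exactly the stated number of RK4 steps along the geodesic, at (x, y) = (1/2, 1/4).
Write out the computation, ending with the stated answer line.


f(Y) = (dx/dtau, dy/dtau, -Gamma^x_ij Y'^i Y'^j, -Gamma^y_ij Y'^i Y'^j) with the Gammas evaluated at the stage position; h = 0.050000; intermediate values shown to 6 dp
step 0: x = 0.5000, y = 0.2500, dx/dtau = -1.0000, dy/dtau = 0.5000
step 1:
  k1: at (x, y) = (0.500000, 0.250000), (dx/dtau, dy/dtau) = (-1.000000, 0.500000); Gamma_xxx = 0.000000, Gamma_xxy = -1.135135, Gamma_xyy = 1.135135, Gamma_yxx = 0.000000, Gamma_yxy = 0.486486, Gamma_yyy = -0.486486; k1 = (-1.000000, 0.500000, -1.418919, 0.608108)
  k2: at (x, y) = (0.475000, 0.262500), (dx/dtau, dy/dtau) = (-1.035473, 0.515203); Gamma_xxx = 0.000000, Gamma_xxy = -1.184012, Gamma_xyy = 1.184012, Gamma_yxx = 0.000000, Gamma_yxy = 0.440763, Gamma_yyy = -0.440763; k2 = (-1.035473, 0.515203, -1.577566, 0.587269)
  k3: at (x, y) = (0.474113, 0.262880), (dx/dtau, dy/dtau) = (-1.039439, 0.514682); Gamma_xxx = 0.000000, Gamma_xxy = -1.185610, Gamma_xyy = 1.185610, Gamma_yxx = 0.000000, Gamma_yxy = 0.439019, Gamma_yyy = -0.439019; k3 = (-1.039439, 0.514682, -1.582621, 0.586029)
  k4: at (x, y) = (0.448028, 0.275734), (dx/dtau, dy/dtau) = (-1.079131, 0.529301); Gamma_xxx = 0.000000, Gamma_xxy = -1.234410, Gamma_xyy = 1.234410, Gamma_yxx = 0.000000, Gamma_yxy = 0.381423, Gamma_yyy = -0.381423; k4 = (-1.079131, 0.529301, -1.755986, 0.542587)
  Y <- Y + (h/6)(k1 + 2k2 + 2k3 + k4): x = 0.4481, y = 0.2757, dx/dtau = -1.0791, dy/dtau = 0.5291
step 2:
  k1: at (x, y) = (0.448092, 0.275742), (dx/dtau, dy/dtau) = (-1.079127, 0.529144); Gamma_xxx = 0.000000, Gamma_xxy = -1.234364, Gamma_xyy = 1.234364, Gamma_yxx = 0.000000, Gamma_yxy = 0.381538, Gamma_yyy = -0.381538; k1 = (-1.079127, 0.529144, -1.755292, 0.542556)
  k2: at (x, y) = (0.421114, 0.288971), (dx/dtau, dy/dtau) = (-1.123010, 0.542708); Gamma_xxx = 0.000000, Gamma_xxy = -1.281144, Gamma_xyy = 1.281144, Gamma_yxx = 0.000000, Gamma_yxy = 0.310995, Gamma_yyy = -0.310995; k2 = (-1.123010, 0.542708, -1.938966, 0.470681)
  k3: at (x, y) = (0.420017, 0.289310), (dx/dtau, dy/dtau) = (-1.127601, 0.540911); Gamma_xxx = 0.000000, Gamma_xxy = -1.282600, Gamma_xyy = 1.282600, Gamma_yxx = 0.000000, Gamma_yxy = 0.308157, Gamma_yyy = -0.308157; k3 = (-1.127601, 0.540911, -1.939867, 0.466072)
  k4: at (x, y) = (0.391712, 0.302788), (dx/dtau, dy/dtau) = (-1.176121, 0.552448); Gamma_xxx = 0.000000, Gamma_xxy = -1.324717, Gamma_xyy = 1.324717, Gamma_yxx = 0.000000, Gamma_yxy = 0.222034, Gamma_yyy = -0.222034; k4 = (-1.176121, 0.552448, -2.125759, 0.356296)
  Y <- Y + (h/6)(k1 + 2k2 + 2k3 + k4): x = 0.3918, y = 0.3028, dx/dtau = -1.1761, dy/dtau = 0.5522

Answer: x = 0.3918, y = 0.3028, dx/dtau = -1.1761, dy/dtau = 0.5522


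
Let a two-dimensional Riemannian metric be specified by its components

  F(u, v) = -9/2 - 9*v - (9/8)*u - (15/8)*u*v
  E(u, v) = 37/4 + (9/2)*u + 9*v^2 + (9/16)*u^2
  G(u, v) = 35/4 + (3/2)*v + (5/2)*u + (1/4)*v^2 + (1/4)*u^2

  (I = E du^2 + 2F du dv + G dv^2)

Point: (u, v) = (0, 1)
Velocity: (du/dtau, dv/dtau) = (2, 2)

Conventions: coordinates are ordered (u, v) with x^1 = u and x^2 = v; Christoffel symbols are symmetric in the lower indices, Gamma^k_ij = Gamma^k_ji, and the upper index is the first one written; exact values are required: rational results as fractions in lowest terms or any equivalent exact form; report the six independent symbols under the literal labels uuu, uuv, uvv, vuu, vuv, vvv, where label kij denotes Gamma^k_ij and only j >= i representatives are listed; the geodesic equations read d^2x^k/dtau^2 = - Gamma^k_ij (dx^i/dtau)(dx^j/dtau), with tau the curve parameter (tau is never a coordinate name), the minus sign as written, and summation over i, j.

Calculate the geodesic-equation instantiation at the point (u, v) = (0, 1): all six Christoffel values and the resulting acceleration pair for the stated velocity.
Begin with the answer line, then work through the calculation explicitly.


Answer: Gamma_uuu = -369/25, Gamma_uuv = 297/25, Gamma_uvv = -251/25, Gamma_vuu = -503/25, Gamma_vuv = 2309/150, Gamma_vvv = -961/75; accelerations (d^2u/dtau^2, d^2v/dtau^2) = (104/25, 644/75)

E = 73/4, F = -27/2, G = 21/2 at the point
E_u = 9/2, E_v = 18, F_u = -3, F_v = -9, G_u = 5/2, G_v = 2
EG - F^2 = 75/8;  g^inv = (8/75) * [[21/2, 27/2], [27/2, 73/4]]
first-kind symbols [ij,l] = (1/2)(d_i g_jl + d_j g_il - d_l g_ij): [uu,u] = E_u/2 = 9/4, [uu,v] = F_u - E_v/2 = -12, [uv,u] = E_v/2 = 9, [uv,v] = G_u/2 = 5/4, [vv,u] = F_v - G_u/2 = -41/4, [vv,v] = G_v/2 = 1
Gamma^u_ij = (G*[ij,u] - F*[ij,v])/(EG - F^2), Gamma^v_ij = (E*[ij,v] - F*[ij,u])/(EG - F^2)
Gamma_uuu = -369/25, Gamma_uuv = 297/25, Gamma_uvv = -251/25, Gamma_vuu = -503/25, Gamma_vuv = 2309/150, Gamma_vvv = -961/75
d^2u/dtau^2 = -(Gamma_uuu*(2)^2 + 2*Gamma_uuv*(2)*(2) + Gamma_uvv*(2)^2) = 104/25
d^2v/dtau^2 = -(Gamma_vuu*(2)^2 + 2*Gamma_vuv*(2)*(2) + Gamma_vvv*(2)^2) = 644/75


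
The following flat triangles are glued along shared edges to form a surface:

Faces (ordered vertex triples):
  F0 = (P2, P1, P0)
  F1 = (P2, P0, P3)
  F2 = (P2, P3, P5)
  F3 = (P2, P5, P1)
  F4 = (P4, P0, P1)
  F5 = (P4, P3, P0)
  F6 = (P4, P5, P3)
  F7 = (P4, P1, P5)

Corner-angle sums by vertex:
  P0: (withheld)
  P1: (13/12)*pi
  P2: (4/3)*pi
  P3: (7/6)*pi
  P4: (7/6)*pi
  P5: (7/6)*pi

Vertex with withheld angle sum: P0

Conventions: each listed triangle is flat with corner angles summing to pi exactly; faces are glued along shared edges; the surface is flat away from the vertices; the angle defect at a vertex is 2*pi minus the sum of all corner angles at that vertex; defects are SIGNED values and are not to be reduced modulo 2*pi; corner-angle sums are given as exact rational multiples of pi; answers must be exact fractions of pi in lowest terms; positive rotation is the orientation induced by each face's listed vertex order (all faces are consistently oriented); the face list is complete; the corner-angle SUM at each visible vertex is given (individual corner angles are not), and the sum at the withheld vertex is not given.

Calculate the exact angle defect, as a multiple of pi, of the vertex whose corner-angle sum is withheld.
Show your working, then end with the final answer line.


V = 6, E = 12, F = 8; chi = V - E + F = 2
Gauss-Bonnet: total defect = 2*pi*chi = 4*pi; visible defects sum to (49/12)*pi

Answer: defect(P0) = -pi/12


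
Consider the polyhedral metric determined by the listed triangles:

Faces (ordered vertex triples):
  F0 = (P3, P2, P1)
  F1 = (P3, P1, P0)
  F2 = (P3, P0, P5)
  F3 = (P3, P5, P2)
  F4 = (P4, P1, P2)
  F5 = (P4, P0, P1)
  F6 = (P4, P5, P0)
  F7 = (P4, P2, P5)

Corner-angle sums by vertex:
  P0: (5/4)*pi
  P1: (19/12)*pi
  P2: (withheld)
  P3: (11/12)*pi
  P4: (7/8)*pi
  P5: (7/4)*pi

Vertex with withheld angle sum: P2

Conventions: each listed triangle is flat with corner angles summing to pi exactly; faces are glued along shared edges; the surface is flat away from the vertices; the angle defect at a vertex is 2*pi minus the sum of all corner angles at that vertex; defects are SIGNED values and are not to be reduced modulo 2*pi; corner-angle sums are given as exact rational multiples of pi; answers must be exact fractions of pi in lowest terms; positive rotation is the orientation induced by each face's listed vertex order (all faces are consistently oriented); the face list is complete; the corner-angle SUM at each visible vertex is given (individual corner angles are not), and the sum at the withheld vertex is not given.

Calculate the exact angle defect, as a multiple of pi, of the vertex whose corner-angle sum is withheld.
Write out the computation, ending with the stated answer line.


V = 6, E = 12, F = 8; chi = V - E + F = 2
Gauss-Bonnet: total defect = 2*pi*chi = 4*pi; visible defects sum to (29/8)*pi

Answer: defect(P2) = (3/8)*pi


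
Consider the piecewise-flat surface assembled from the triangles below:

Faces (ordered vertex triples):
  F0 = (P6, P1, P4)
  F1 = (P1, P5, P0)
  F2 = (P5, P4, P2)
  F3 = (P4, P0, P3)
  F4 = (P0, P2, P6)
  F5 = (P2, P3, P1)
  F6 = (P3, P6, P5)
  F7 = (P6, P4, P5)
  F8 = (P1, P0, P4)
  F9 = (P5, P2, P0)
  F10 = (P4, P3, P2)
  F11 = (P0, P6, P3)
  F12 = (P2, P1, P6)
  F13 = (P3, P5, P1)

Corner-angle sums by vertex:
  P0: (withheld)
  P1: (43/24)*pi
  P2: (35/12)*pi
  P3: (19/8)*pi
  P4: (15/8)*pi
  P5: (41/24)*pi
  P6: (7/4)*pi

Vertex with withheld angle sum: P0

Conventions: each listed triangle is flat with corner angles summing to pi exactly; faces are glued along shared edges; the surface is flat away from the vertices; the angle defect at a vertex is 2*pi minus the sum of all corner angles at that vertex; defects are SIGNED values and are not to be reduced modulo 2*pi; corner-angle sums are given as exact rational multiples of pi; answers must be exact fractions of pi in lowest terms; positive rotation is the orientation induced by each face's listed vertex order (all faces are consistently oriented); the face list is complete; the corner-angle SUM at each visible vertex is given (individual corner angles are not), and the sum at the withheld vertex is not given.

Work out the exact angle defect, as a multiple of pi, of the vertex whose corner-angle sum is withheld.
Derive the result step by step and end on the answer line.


V = 7, E = 21, F = 14; chi = V - E + F = 0
Gauss-Bonnet: total defect = 2*pi*chi = 0; visible defects sum to (-5/12)*pi

Answer: defect(P0) = (5/12)*pi
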